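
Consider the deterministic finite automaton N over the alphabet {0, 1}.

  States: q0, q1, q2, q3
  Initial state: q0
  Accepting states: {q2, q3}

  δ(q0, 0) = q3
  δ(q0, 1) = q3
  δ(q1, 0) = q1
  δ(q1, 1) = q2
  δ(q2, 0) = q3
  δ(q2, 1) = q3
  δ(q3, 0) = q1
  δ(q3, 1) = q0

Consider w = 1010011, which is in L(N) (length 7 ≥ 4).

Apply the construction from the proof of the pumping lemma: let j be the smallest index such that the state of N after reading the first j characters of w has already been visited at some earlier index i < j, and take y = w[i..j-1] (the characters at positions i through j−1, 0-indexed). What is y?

State sequence: q0 -1-> q3 -0-> q1 -1-> q2 -0-> q3 -0-> q1 -1-> q2 -1-> q3
First repeat at step 4: q3 was already visited.

So i = 1, j = 4, giving x = w[0:1] = 1, y = w[1:4] = 010, z = w[4:7] = 011.
Check: |xy| = 4 ≤ 4 and |y| = 3 ≥ 1. Reading y takes N from q3 back to q3, so every xyⁱz is accepted.

010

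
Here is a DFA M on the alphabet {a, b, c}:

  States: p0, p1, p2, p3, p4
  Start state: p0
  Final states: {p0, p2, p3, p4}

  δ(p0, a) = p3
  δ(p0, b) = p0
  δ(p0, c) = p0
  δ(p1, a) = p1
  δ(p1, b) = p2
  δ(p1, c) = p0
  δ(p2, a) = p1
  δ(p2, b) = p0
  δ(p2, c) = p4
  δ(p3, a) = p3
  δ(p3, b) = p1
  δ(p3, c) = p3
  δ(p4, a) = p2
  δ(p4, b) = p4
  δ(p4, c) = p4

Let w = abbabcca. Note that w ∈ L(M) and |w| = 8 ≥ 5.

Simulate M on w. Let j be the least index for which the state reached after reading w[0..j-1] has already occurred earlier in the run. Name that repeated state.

p1

State sequence: p0 -a-> p3 -b-> p1 -b-> p2 -a-> p1 -b-> p2 -c-> p4 -c-> p4 -a-> p2
First repeat at step 4: p1 was already visited.

The earliest repeat is at step j = 4: M is in p1, which it already visited at step i = 2.
With |Q| = 5, pigeonhole forces a state repeat no later than step 5; the substring read between the first and second visits to that state can be pumped.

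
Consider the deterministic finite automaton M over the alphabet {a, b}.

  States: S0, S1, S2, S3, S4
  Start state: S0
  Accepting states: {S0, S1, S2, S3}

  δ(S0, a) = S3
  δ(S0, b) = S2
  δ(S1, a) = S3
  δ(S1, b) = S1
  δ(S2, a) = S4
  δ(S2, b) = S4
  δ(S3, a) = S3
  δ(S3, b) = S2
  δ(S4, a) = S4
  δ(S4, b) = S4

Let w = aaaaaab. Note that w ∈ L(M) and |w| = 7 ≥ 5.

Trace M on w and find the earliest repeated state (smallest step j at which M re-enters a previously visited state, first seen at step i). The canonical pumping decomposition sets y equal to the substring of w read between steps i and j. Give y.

State sequence: S0 -a-> S3 -a-> S3 -a-> S3 -a-> S3 -a-> S3 -a-> S3 -b-> S2
First repeat at step 2: S3 was already visited.

So i = 1, j = 2, giving x = w[0:1] = a, y = w[1:2] = a, z = w[2:7] = aaaab.
Check: |xy| = 2 ≤ 5 and |y| = 1 ≥ 1. Reading y takes M from S3 back to S3, so every xyⁱz is accepted.

a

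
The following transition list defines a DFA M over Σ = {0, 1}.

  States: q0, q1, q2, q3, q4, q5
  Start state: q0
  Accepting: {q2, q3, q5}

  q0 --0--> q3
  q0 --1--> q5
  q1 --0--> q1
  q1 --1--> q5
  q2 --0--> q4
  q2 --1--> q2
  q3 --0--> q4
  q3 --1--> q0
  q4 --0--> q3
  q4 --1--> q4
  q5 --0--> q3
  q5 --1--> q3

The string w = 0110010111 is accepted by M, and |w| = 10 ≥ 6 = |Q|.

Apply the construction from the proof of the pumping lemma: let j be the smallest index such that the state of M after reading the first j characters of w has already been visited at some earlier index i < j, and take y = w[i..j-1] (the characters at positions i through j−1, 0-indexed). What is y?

01

Run of M on w = 0 1 1 0 0 1 0 1 1 1:
  step 0: q0  (start)
  step 1: q3  (read 0: q0→q3)
  step 2: q0  (read 1: q3→q0)   ← first repeat (q0 seen earlier)
  step 3: q5  (read 1: q0→q5)
  step 4: q3  (read 0: q5→q3)
  step 5: q4  (read 0: q3→q4)
  step 6: q4  (read 1: q4→q4)
  step 7: q3  (read 0: q4→q3)
  step 8: q0  (read 1: q3→q0)
  step 9: q5  (read 1: q0→q5)
  step 10: q3  (read 1: q5→q3)

So i = 0, j = 2, giving x = w[0:0] = ε, y = w[0:2] = 01, z = w[2:10] = 10010111.
Check: |xy| = 2 ≤ 6 and |y| = 2 ≥ 1. Reading y takes M from q0 back to q0, so every xyⁱz is accepted.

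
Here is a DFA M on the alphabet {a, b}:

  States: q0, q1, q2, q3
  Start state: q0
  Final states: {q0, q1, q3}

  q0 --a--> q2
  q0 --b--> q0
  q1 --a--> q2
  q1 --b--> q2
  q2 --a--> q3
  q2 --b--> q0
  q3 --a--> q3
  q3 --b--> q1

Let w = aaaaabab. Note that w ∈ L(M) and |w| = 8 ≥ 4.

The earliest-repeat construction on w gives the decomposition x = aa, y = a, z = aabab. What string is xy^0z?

xy⁰z = xz = aa·aabab = aaaabab.
Reading y = a takes M from q3 back to q3, so after x the machine is still in q3, and z then leads to the accepting state q0. Hence aaaabab ∈ L(M).

aaaabab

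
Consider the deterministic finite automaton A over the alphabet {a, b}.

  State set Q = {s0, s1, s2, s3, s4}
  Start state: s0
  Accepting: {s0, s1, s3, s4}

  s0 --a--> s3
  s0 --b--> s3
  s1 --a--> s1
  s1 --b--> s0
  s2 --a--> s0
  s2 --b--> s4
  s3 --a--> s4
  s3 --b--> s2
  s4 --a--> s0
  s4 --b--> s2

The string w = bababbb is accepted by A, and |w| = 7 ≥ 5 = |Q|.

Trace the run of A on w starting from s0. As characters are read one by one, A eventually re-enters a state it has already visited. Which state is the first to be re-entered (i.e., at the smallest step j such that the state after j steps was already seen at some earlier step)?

Run of A on w = b a b a b b b:
  step 0: s0  (start)
  step 1: s3  (read b: s0→s3)
  step 2: s4  (read a: s3→s4)
  step 3: s2  (read b: s4→s2)
  step 4: s0  (read a: s2→s0)   ← first repeat (s0 seen earlier)
  step 5: s3  (read b: s0→s3)
  step 6: s2  (read b: s3→s2)
  step 7: s4  (read b: s2→s4)

The earliest repeat is at step j = 4: A is in s0, which it already visited at step i = 0.
Since A has 5 states, any run of length ≥ 5 visits 5+1 states, so by pigeonhole some state repeats within the first 5 steps — that repeat gives the pumpable loop.

s0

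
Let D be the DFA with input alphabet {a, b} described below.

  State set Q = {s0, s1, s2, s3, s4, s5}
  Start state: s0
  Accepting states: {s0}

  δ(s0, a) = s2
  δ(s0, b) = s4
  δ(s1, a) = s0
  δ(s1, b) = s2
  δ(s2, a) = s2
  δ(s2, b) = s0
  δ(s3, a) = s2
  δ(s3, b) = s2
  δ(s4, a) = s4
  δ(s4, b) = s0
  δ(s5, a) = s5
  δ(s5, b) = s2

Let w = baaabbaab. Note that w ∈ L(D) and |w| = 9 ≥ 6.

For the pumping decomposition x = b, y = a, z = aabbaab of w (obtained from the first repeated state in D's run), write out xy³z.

baaaaabbaab

xy^3z = b·a·a·a·aabbaab = baaaaabbaab.
Reading y = a takes D from s4 back to s4, so after x·y·y·y the machine is still in s4, and z then leads to the accepting state s0. Hence baaaaabbaab ∈ L(D).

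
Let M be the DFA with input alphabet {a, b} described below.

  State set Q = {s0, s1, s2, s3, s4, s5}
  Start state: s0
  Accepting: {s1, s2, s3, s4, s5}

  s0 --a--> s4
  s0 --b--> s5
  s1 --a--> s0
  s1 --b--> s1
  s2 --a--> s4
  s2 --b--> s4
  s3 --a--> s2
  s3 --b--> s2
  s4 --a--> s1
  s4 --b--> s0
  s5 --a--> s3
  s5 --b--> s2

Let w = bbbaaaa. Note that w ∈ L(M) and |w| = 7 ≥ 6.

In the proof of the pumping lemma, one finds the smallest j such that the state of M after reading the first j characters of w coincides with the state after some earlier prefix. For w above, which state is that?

State sequence: s0 -b-> s5 -b-> s2 -b-> s4 -a-> s1 -a-> s0 -a-> s4 -a-> s1
First repeat at step 5: s0 was already visited.

The earliest repeat is at step j = 5: M is in s0, which it already visited at step i = 0.
With |Q| = 6, pigeonhole forces a state repeat no later than step 6; the substring read between the first and second visits to that state can be pumped.

s0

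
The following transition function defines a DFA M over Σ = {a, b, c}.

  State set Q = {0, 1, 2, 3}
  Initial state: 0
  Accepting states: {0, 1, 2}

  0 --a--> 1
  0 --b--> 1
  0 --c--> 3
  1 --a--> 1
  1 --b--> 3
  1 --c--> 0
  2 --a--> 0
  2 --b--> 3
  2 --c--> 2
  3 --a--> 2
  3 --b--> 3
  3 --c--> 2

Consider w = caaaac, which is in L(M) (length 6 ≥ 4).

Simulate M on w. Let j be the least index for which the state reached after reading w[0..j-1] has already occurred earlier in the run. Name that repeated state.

0

State sequence: 0 -c-> 3 -a-> 2 -a-> 0 -a-> 1 -a-> 1 -c-> 0
First repeat at step 3: 0 was already visited.

The earliest repeat is at step j = 3: M is in 0, which it already visited at step i = 0.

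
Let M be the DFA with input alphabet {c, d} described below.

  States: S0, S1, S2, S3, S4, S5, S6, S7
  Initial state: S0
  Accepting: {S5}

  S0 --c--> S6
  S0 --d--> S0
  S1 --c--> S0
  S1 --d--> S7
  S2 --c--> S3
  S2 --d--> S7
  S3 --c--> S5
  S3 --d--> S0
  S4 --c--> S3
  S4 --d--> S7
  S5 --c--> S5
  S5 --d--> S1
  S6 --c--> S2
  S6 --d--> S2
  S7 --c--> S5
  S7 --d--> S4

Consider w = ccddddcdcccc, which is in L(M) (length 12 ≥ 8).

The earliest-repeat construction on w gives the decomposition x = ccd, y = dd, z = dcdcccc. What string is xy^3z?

xy^3z = ccd·dd·dd·dd·dcdcccc = ccddddddddcdcccc.
Reading y = dd takes M from S7 back to S7, so after x·y·y·y the machine is still in S7, and z then leads to the accepting state S5. Hence ccddddddddcdcccc ∈ L(M).

ccddddddddcdcccc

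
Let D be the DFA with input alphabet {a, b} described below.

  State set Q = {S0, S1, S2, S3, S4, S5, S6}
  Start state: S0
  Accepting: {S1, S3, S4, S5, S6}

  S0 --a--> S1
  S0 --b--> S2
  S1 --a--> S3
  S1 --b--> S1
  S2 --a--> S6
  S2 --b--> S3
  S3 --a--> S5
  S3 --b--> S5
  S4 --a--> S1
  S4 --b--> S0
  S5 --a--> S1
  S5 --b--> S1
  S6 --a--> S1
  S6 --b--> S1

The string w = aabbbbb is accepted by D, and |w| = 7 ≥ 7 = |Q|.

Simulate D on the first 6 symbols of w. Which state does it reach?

S1

Run of D on the first 6 characters of w = a a b b b b:
  step 0: S0  (start)
  step 1: S1  (read a: S0→S1)
  step 2: S3  (read a: S1→S3)
  step 3: S5  (read b: S3→S5)
  step 4: S1  (read b: S5→S1)
  step 5: S1  (read b: S1→S1)
  step 6: S1  (read b: S1→S1)

After reading 6 characters, D is in state S1.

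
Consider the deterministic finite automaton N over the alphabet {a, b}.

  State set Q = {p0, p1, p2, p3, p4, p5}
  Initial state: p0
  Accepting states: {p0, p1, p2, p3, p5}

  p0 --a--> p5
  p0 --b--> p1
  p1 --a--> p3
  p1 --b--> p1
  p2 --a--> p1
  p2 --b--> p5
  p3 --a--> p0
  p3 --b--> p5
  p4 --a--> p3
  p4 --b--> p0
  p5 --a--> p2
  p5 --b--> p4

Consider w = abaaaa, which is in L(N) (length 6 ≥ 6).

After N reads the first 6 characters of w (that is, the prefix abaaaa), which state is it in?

p2

State sequence: p0 -a-> p5 -b-> p4 -a-> p3 -a-> p0 -a-> p5 -a-> p2

After reading 6 characters, N is in state p2.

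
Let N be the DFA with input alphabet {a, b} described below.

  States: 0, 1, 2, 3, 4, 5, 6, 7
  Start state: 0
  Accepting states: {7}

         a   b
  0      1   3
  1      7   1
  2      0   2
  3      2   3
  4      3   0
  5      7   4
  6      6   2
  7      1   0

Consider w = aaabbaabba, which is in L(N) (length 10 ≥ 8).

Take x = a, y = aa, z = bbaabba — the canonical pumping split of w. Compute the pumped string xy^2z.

xy^2z = a·aa·aa·bbaabba = aaaaabbaabba.
Reading y = aa takes N from 1 back to 1, so after x·y·y the machine is still in 1, and z then leads to the accepting state 7. Hence aaaaabbaabba ∈ L(N).

aaaaabbaabba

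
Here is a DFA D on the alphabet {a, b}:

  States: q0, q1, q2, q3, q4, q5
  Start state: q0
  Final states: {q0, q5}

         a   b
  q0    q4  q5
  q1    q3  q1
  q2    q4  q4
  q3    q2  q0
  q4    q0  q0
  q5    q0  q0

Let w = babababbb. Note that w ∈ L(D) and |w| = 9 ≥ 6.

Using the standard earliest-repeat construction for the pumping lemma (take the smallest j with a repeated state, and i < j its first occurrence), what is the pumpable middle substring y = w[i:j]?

Run of D on w = b a b a b a b b b:
  step 0: q0  (start)
  step 1: q5  (read b: q0→q5)
  step 2: q0  (read a: q5→q0)   ← first repeat (q0 seen earlier)
  step 3: q5  (read b: q0→q5)
  step 4: q0  (read a: q5→q0)
  step 5: q5  (read b: q0→q5)
  step 6: q0  (read a: q5→q0)
  step 7: q5  (read b: q0→q5)
  step 8: q0  (read b: q5→q0)
  step 9: q5  (read b: q0→q5)

So i = 0, j = 2, giving x = w[0:0] = ε, y = w[0:2] = ba, z = w[2:9] = bababbb.
Check: |xy| = 2 ≤ 6 and |y| = 2 ≥ 1. Reading y takes D from q0 back to q0, so every xyⁱz is accepted.

ba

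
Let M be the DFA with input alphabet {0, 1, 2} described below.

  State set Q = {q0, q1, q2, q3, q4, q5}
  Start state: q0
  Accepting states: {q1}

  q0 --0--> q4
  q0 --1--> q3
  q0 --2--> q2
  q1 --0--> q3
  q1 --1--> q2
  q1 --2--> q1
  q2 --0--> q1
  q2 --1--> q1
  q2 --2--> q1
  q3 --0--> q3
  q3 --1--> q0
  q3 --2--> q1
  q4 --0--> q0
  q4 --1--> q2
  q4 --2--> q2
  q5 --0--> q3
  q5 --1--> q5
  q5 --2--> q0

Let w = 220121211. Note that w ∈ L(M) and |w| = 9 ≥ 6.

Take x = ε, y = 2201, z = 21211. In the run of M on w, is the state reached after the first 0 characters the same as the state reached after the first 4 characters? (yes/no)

Run of M on the first 4 characters of w = 2 2 0 1:
  step 0: q0  (start)
  step 1: q2  (read 2: q0→q2)
  step 2: q1  (read 2: q2→q1)
  step 3: q3  (read 0: q1→q3)
  step 4: q0  (read 1: q3→q0)

After x (step 0): q0. After xy (step 4): q0.
They match, so y = 2201 drives M around a cycle from q0 back to itself; pumping y any number of times keeps M in q0 before reading z, and xyⁱz ∈ L(M) for every i ≥ 0.

yes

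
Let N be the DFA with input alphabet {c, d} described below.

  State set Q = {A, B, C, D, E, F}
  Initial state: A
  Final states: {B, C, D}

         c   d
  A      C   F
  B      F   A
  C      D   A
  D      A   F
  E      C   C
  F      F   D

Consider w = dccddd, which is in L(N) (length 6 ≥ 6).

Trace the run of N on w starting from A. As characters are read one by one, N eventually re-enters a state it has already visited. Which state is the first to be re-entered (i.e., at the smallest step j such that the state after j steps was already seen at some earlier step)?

Run of N on w = d c c d d d:
  step 0: A  (start)
  step 1: F  (read d: A→F)
  step 2: F  (read c: F→F)   ← first repeat (F seen earlier)
  step 3: F  (read c: F→F)
  step 4: D  (read d: F→D)
  step 5: F  (read d: D→F)
  step 6: D  (read d: F→D)

The earliest repeat is at step j = 2: N is in F, which it already visited at step i = 1.

F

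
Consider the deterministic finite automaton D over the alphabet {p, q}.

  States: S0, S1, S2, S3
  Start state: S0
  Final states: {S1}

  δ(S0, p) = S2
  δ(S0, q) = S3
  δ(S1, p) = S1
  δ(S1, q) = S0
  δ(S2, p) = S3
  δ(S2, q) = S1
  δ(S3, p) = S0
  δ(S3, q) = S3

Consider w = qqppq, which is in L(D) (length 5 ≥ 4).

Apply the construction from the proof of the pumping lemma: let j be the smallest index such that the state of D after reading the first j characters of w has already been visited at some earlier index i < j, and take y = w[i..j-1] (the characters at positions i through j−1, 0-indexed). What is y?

q

State sequence: S0 -q-> S3 -q-> S3 -p-> S0 -p-> S2 -q-> S1
First repeat at step 2: S3 was already visited.

So i = 1, j = 2, giving x = w[0:1] = q, y = w[1:2] = q, z = w[2:5] = ppq.
Check: |xy| = 2 ≤ 4 and |y| = 1 ≥ 1. Reading y takes D from S3 back to S3, so every xyⁱz is accepted.
The DFA has 4 states, so the proof of the pumping lemma guarantees a repeated state among the first 4+1 visited; the segment between the two visits is the pumpable y.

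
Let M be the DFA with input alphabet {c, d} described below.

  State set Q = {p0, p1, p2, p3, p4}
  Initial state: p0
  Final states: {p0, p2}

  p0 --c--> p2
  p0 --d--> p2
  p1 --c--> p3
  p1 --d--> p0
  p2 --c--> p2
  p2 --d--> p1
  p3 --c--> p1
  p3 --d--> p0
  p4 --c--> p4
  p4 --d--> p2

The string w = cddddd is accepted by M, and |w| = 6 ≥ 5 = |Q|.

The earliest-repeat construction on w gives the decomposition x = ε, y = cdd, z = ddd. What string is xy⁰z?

ddd

xy⁰z = xz = ε·ddd = ddd.
Reading y = cdd takes M from p0 back to p0, so after x the machine is still in p0, and z then leads to the accepting state p0. Hence ddd ∈ L(M).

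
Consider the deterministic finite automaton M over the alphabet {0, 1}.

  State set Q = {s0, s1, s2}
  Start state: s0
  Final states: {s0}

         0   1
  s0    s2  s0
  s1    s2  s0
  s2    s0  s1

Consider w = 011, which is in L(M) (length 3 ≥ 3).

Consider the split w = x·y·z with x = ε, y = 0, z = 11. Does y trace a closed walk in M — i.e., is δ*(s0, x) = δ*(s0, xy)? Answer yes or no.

State sequence: s0 -0-> s2

After x (step 0): s0. After xy (step 1): s2.
They differ (s0 ≠ s2), so y is not a cycle from the state after x; this split is not the one the pumping-lemma construction produces, and pumping y need not keep the string in L(M).

no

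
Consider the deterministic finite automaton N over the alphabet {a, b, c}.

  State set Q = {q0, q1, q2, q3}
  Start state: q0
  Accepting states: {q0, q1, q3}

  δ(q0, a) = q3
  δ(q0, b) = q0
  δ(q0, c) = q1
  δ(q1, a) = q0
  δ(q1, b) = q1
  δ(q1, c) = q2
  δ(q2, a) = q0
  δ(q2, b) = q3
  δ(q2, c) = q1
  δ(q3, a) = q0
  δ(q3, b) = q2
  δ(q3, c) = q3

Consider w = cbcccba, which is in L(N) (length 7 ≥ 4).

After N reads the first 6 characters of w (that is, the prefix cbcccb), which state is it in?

State sequence: q0 -c-> q1 -b-> q1 -c-> q2 -c-> q1 -c-> q2 -b-> q3

After reading 6 characters, N is in state q3.

q3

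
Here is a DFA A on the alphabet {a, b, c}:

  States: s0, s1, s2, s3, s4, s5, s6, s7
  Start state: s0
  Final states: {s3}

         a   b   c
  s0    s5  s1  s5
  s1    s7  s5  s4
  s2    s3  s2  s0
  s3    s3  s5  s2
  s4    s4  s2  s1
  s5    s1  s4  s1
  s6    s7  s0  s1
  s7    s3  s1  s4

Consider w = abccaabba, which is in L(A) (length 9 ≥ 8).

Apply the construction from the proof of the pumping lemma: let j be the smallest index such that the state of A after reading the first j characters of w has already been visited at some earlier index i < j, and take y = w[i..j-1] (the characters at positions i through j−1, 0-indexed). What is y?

Run of A on w = a b c c a a b b a:
  step 0: s0  (start)
  step 1: s5  (read a: s0→s5)
  step 2: s4  (read b: s5→s4)
  step 3: s1  (read c: s4→s1)
  step 4: s4  (read c: s1→s4)   ← first repeat (s4 seen earlier)
  step 5: s4  (read a: s4→s4)
  step 6: s4  (read a: s4→s4)
  step 7: s2  (read b: s4→s2)
  step 8: s2  (read b: s2→s2)
  step 9: s3  (read a: s2→s3)

So i = 2, j = 4, giving x = w[0:2] = ab, y = w[2:4] = cc, z = w[4:9] = aabba.
Check: |xy| = 4 ≤ 8 and |y| = 2 ≥ 1. Reading y takes A from s4 back to s4, so every xyⁱz is accepted.
Pumping length from the standard proof: p = 8 (the number of states). The repeated state found above gives |xy| = j ≤ 8 and |y| = j − i ≥ 1.

cc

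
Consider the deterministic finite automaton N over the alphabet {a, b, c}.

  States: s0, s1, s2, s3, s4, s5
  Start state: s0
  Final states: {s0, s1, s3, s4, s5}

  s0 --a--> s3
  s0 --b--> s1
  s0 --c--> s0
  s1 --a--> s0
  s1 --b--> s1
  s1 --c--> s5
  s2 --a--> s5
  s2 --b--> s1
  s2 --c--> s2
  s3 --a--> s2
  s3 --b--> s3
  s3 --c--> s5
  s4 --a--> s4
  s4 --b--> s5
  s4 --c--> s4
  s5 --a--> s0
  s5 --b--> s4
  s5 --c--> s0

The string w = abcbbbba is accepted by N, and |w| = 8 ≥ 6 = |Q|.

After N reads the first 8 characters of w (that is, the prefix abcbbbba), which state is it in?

State sequence: s0 -a-> s3 -b-> s3 -c-> s5 -b-> s4 -b-> s5 -b-> s4 -b-> s5 -a-> s0

After reading 8 characters, N is in state s0.

s0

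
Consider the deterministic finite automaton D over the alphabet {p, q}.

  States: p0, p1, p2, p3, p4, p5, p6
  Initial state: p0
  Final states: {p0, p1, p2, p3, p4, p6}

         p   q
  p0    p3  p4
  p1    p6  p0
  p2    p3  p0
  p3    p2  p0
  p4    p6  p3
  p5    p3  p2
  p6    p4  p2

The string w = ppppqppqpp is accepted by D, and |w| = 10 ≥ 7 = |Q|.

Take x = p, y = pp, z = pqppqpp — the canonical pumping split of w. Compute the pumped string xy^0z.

ppqppqpp

xy⁰z = xz = p·pqppqpp = ppqppqpp.
Reading y = pp takes D from p3 back to p3, so after x the machine is still in p3, and z then leads to the accepting state p2. Hence ppqppqpp ∈ L(D).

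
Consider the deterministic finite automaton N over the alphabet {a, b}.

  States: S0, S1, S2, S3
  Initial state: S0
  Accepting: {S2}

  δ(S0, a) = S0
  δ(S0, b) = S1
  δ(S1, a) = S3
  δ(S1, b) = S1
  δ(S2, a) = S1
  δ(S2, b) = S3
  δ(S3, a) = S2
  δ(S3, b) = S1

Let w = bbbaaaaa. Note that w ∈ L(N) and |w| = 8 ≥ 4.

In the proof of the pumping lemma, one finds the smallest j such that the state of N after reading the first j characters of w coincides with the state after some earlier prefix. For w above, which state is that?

Run of N on w = b b b a a a a a:
  step 0: S0  (start)
  step 1: S1  (read b: S0→S1)
  step 2: S1  (read b: S1→S1)   ← first repeat (S1 seen earlier)
  step 3: S1  (read b: S1→S1)
  step 4: S3  (read a: S1→S3)
  step 5: S2  (read a: S3→S2)
  step 6: S1  (read a: S2→S1)
  step 7: S3  (read a: S1→S3)
  step 8: S2  (read a: S3→S2)

The earliest repeat is at step j = 2: N is in S1, which it already visited at step i = 1.
Since N has 4 states, any run of length ≥ 4 visits 4+1 states, so by pigeonhole some state repeats within the first 4 steps — that repeat gives the pumpable loop.

S1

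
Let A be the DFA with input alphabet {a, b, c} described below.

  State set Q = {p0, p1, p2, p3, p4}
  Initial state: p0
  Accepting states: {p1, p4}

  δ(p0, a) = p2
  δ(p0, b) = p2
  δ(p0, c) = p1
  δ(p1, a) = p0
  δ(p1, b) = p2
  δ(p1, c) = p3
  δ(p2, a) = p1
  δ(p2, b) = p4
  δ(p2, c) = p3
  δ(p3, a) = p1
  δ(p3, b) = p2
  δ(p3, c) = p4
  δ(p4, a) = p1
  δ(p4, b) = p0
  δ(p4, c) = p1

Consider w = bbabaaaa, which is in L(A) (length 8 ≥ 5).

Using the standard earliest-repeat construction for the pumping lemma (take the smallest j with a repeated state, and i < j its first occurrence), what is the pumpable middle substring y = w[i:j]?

Run of A on w = b b a b a a a a:
  step 0: p0  (start)
  step 1: p2  (read b: p0→p2)
  step 2: p4  (read b: p2→p4)
  step 3: p1  (read a: p4→p1)
  step 4: p2  (read b: p1→p2)   ← first repeat (p2 seen earlier)
  step 5: p1  (read a: p2→p1)
  step 6: p0  (read a: p1→p0)
  step 7: p2  (read a: p0→p2)
  step 8: p1  (read a: p2→p1)

So i = 1, j = 4, giving x = w[0:1] = b, y = w[1:4] = bab, z = w[4:8] = aaaa.
Check: |xy| = 4 ≤ 5 and |y| = 3 ≥ 1. Reading y takes A from p2 back to p2, so every xyⁱz is accepted.

bab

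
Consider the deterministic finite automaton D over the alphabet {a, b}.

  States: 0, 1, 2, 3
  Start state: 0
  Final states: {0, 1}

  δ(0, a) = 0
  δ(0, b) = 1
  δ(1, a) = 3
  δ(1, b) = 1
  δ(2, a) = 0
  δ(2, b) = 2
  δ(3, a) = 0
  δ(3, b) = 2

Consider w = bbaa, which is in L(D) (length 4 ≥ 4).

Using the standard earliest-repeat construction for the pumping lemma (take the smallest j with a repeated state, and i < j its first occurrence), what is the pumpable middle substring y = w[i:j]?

State sequence: 0 -b-> 1 -b-> 1 -a-> 3 -a-> 0
First repeat at step 2: 1 was already visited.

So i = 1, j = 2, giving x = w[0:1] = b, y = w[1:2] = b, z = w[2:4] = aa.
Check: |xy| = 2 ≤ 4 and |y| = 1 ≥ 1. Reading y takes D from 1 back to 1, so every xyⁱz is accepted.

b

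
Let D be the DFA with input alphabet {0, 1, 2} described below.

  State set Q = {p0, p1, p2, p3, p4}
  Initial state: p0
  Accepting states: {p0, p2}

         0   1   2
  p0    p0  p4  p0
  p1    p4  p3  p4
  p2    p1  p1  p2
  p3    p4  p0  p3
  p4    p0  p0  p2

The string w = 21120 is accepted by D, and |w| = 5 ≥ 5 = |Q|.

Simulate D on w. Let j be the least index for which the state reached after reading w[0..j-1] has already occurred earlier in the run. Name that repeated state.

p0

Run of D on w = 2 1 1 2 0:
  step 0: p0  (start)
  step 1: p0  (read 2: p0→p0)   ← first repeat (p0 seen earlier)
  step 2: p4  (read 1: p0→p4)
  step 3: p0  (read 1: p4→p0)
  step 4: p0  (read 2: p0→p0)
  step 5: p0  (read 0: p0→p0)

The earliest repeat is at step j = 1: D is in p0, which it already visited at step i = 0.
Since D has 5 states, any run of length ≥ 5 visits 5+1 states, so by pigeonhole some state repeats within the first 5 steps — that repeat gives the pumpable loop.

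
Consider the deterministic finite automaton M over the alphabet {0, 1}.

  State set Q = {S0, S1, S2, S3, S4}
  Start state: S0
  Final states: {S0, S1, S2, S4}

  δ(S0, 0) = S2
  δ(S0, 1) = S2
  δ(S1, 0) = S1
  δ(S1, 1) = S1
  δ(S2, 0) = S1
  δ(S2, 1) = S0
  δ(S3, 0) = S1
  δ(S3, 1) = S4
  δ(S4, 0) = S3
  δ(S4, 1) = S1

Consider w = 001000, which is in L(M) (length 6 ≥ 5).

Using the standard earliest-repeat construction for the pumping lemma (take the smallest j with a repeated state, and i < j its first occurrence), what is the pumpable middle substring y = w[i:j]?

Run of M on w = 0 0 1 0 0 0:
  step 0: S0  (start)
  step 1: S2  (read 0: S0→S2)
  step 2: S1  (read 0: S2→S1)
  step 3: S1  (read 1: S1→S1)   ← first repeat (S1 seen earlier)
  step 4: S1  (read 0: S1→S1)
  step 5: S1  (read 0: S1→S1)
  step 6: S1  (read 0: S1→S1)

So i = 2, j = 3, giving x = w[0:2] = 00, y = w[2:3] = 1, z = w[3:6] = 000.
Check: |xy| = 3 ≤ 5 and |y| = 1 ≥ 1. Reading y takes M from S1 back to S1, so every xyⁱz is accepted.
With |Q| = 5, pigeonhole forces a state repeat no later than step 5; the substring read between the first and second visits to that state can be pumped.

1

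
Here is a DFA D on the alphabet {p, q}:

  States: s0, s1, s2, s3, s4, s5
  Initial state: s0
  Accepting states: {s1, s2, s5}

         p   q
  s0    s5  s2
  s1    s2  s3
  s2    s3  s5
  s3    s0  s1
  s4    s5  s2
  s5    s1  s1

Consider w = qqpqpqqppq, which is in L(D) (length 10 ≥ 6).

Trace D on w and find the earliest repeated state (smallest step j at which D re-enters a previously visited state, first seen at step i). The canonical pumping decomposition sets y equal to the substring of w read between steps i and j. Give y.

State sequence: s0 -q-> s2 -q-> s5 -p-> s1 -q-> s3 -p-> s0 -q-> s2 -q-> s5 -p-> s1 -p-> s2 -q-> s5
First repeat at step 5: s0 was already visited.

So i = 0, j = 5, giving x = w[0:0] = ε, y = w[0:5] = qqpqp, z = w[5:10] = qqppq.
Check: |xy| = 5 ≤ 6 and |y| = 5 ≥ 1. Reading y takes D from s0 back to s0, so every xyⁱz is accepted.

qqpqp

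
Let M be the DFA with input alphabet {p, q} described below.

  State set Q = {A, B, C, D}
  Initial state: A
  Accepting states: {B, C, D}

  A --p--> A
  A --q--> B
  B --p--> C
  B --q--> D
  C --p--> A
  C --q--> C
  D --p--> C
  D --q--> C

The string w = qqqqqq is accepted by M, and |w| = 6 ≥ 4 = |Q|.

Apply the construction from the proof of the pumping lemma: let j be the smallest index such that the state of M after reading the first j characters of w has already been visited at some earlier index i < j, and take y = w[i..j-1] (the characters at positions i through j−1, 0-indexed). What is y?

Run of M on w = q q q q q q:
  step 0: A  (start)
  step 1: B  (read q: A→B)
  step 2: D  (read q: B→D)
  step 3: C  (read q: D→C)
  step 4: C  (read q: C→C)   ← first repeat (C seen earlier)
  step 5: C  (read q: C→C)
  step 6: C  (read q: C→C)

So i = 3, j = 4, giving x = w[0:3] = qqq, y = w[3:4] = q, z = w[4:6] = qq.
Check: |xy| = 4 ≤ 4 and |y| = 1 ≥ 1. Reading y takes M from C back to C, so every xyⁱz is accepted.

q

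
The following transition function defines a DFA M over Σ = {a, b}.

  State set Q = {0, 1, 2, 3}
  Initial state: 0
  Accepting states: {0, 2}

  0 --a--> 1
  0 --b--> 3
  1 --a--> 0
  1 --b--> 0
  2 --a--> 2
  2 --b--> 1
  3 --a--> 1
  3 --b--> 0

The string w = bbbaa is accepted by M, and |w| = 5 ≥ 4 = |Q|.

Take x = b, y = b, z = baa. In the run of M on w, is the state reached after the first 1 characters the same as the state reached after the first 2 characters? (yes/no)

Run of M on the first 2 characters of w = b b:
  step 0: 0  (start)
  step 1: 3  (read b: 0→3)
  step 2: 0  (read b: 3→0)

After x (step 1): 3. After xy (step 2): 0.
They differ (3 ≠ 0), so y is not a cycle from the state after x; this split is not the one the pumping-lemma construction produces, and pumping y need not keep the string in L(M).

no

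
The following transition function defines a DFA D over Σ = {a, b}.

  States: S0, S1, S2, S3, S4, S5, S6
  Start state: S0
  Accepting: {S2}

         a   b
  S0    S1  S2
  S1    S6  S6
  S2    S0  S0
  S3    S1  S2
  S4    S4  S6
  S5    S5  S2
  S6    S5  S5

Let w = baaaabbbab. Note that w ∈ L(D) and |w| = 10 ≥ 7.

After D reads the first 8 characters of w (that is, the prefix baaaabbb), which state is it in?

S2

Run of D on the first 8 characters of w = b a a a a b b b:
  step 0: S0  (start)
  step 1: S2  (read b: S0→S2)
  step 2: S0  (read a: S2→S0)
  step 3: S1  (read a: S0→S1)
  step 4: S6  (read a: S1→S6)
  step 5: S5  (read a: S6→S5)
  step 6: S2  (read b: S5→S2)
  step 7: S0  (read b: S2→S0)
  step 8: S2  (read b: S0→S2)

After reading 8 characters, D is in state S2.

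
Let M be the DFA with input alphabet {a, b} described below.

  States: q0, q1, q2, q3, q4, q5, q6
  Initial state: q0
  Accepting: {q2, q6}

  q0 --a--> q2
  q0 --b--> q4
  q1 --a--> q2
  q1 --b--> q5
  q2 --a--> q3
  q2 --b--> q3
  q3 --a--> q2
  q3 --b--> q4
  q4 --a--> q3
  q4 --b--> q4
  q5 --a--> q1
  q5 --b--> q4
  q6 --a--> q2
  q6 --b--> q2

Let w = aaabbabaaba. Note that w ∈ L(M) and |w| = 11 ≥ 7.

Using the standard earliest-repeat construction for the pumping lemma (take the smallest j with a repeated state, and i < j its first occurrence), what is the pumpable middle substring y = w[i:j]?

Run of M on w = a a a b b a b a a b a:
  step 0: q0  (start)
  step 1: q2  (read a: q0→q2)
  step 2: q3  (read a: q2→q3)
  step 3: q2  (read a: q3→q2)   ← first repeat (q2 seen earlier)
  step 4: q3  (read b: q2→q3)
  step 5: q4  (read b: q3→q4)
  step 6: q3  (read a: q4→q3)
  step 7: q4  (read b: q3→q4)
  step 8: q3  (read a: q4→q3)
  step 9: q2  (read a: q3→q2)
  step 10: q3  (read b: q2→q3)
  step 11: q2  (read a: q3→q2)

So i = 1, j = 3, giving x = w[0:1] = a, y = w[1:3] = aa, z = w[3:11] = bbabaaba.
Check: |xy| = 3 ≤ 7 and |y| = 2 ≥ 1. Reading y takes M from q2 back to q2, so every xyⁱz is accepted.

aa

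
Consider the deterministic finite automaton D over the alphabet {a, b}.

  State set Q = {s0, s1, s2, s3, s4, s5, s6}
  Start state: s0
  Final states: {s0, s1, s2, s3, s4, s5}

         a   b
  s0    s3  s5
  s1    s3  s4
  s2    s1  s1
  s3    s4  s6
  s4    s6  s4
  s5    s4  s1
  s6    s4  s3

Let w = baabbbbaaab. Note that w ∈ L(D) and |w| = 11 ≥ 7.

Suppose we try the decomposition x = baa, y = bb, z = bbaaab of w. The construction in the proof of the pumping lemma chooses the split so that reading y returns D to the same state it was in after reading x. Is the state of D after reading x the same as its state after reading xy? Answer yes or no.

Run of D on the first 5 characters of w = b a a b b:
  step 0: s0  (start)
  step 1: s5  (read b: s0→s5)
  step 2: s4  (read a: s5→s4)
  step 3: s6  (read a: s4→s6)
  step 4: s3  (read b: s6→s3)
  step 5: s6  (read b: s3→s6)

After x (step 3): s6. After xy (step 5): s6.
They match, so y = bb drives D around a cycle from s6 back to itself; pumping y any number of times keeps D in s6 before reading z, and xyⁱz ∈ L(D) for every i ≥ 0.

yes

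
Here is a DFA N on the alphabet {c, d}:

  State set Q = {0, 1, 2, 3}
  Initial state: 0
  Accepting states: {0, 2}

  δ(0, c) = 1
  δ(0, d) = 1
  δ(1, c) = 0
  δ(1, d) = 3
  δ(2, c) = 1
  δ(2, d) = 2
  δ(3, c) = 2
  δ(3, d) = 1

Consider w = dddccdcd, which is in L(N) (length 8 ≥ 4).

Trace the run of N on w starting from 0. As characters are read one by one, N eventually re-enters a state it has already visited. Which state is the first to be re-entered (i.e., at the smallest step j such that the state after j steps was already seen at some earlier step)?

1

Run of N on w = d d d c c d c d:
  step 0: 0  (start)
  step 1: 1  (read d: 0→1)
  step 2: 3  (read d: 1→3)
  step 3: 1  (read d: 3→1)   ← first repeat (1 seen earlier)
  step 4: 0  (read c: 1→0)
  step 5: 1  (read c: 0→1)
  step 6: 3  (read d: 1→3)
  step 7: 2  (read c: 3→2)
  step 8: 2  (read d: 2→2)

The earliest repeat is at step j = 3: N is in 1, which it already visited at step i = 1.
With |Q| = 4, pigeonhole forces a state repeat no later than step 4; the substring read between the first and second visits to that state can be pumped.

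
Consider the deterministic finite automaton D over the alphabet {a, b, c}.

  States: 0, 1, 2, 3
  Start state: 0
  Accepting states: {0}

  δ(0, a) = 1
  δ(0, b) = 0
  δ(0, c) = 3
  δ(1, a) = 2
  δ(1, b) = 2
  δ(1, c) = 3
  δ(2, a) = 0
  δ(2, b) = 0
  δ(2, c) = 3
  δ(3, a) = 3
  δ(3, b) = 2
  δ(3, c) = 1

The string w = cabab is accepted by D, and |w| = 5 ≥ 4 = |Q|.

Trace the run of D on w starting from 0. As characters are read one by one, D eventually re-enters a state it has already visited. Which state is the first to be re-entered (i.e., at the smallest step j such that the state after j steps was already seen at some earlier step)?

3

State sequence: 0 -c-> 3 -a-> 3 -b-> 2 -a-> 0 -b-> 0
First repeat at step 2: 3 was already visited.

The earliest repeat is at step j = 2: D is in 3, which it already visited at step i = 1.
The DFA has 4 states, so the proof of the pumping lemma guarantees a repeated state among the first 4+1 visited; the segment between the two visits is the pumpable y.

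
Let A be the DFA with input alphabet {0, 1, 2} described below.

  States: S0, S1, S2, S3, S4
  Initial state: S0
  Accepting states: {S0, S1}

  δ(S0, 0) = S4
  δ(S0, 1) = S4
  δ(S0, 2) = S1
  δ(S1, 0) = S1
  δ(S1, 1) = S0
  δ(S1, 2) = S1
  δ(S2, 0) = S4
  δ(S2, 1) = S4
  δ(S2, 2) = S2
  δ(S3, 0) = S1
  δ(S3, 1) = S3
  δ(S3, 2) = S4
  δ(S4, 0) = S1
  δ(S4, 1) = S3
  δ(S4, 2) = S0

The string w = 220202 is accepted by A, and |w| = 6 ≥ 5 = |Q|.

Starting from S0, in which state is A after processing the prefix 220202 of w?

State sequence: S0 -2-> S1 -2-> S1 -0-> S1 -2-> S1 -0-> S1 -2-> S1

After reading 6 characters, A is in state S1.
(This kind of state-tracing is the core of the pumping-lemma construction: with 5 states, pigeonhole forces a repeat within the first 5 steps.)

S1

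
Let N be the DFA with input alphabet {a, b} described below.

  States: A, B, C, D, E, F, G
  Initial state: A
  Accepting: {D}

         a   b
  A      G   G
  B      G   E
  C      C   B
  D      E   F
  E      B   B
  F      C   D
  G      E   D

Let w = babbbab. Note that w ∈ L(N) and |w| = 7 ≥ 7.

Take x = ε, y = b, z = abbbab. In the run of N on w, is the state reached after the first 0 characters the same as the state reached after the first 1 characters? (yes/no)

no

State sequence: A -b-> G

After x (step 0): A. After xy (step 1): G.
They differ (A ≠ G), so y is not a cycle from the state after x; this split is not the one the pumping-lemma construction produces, and pumping y need not keep the string in L(N).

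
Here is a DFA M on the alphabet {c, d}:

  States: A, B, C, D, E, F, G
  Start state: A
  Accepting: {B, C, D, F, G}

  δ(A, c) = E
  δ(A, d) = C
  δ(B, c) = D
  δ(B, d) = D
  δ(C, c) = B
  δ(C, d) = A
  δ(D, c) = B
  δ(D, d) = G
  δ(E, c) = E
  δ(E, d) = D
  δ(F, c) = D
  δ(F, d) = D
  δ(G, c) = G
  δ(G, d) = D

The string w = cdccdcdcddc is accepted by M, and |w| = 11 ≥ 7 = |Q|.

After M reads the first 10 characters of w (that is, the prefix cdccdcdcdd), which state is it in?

State sequence: A -c-> E -d-> D -c-> B -c-> D -d-> G -c-> G -d-> D -c-> B -d-> D -d-> G

After reading 10 characters, M is in state G.

G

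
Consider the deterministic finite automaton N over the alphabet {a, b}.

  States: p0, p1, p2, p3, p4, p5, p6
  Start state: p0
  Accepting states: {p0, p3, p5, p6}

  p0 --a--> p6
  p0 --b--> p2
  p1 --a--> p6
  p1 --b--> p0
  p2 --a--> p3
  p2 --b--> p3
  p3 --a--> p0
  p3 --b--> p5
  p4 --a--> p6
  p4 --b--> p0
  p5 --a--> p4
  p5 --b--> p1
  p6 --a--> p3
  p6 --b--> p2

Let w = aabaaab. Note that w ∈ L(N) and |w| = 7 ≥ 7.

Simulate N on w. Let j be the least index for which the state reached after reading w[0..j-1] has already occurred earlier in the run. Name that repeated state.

Run of N on w = a a b a a a b:
  step 0: p0  (start)
  step 1: p6  (read a: p0→p6)
  step 2: p3  (read a: p6→p3)
  step 3: p5  (read b: p3→p5)
  step 4: p4  (read a: p5→p4)
  step 5: p6  (read a: p4→p6)   ← first repeat (p6 seen earlier)
  step 6: p3  (read a: p6→p3)
  step 7: p5  (read b: p3→p5)

The earliest repeat is at step j = 5: N is in p6, which it already visited at step i = 1.
Since N has 7 states, any run of length ≥ 7 visits 7+1 states, so by pigeonhole some state repeats within the first 7 steps — that repeat gives the pumpable loop.

p6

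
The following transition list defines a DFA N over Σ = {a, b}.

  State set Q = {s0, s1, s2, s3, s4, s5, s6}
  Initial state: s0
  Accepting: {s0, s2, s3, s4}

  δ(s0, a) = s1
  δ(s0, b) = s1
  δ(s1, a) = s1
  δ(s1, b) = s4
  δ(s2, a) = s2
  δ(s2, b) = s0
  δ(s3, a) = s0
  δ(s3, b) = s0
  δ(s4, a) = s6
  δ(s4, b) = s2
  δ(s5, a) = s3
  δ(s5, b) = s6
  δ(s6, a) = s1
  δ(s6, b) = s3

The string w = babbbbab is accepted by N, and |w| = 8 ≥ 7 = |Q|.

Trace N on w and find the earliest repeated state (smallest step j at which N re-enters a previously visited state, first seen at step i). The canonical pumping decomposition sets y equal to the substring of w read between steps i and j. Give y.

a

Run of N on w = b a b b b b a b:
  step 0: s0  (start)
  step 1: s1  (read b: s0→s1)
  step 2: s1  (read a: s1→s1)   ← first repeat (s1 seen earlier)
  step 3: s4  (read b: s1→s4)
  step 4: s2  (read b: s4→s2)
  step 5: s0  (read b: s2→s0)
  step 6: s1  (read b: s0→s1)
  step 7: s1  (read a: s1→s1)
  step 8: s4  (read b: s1→s4)

So i = 1, j = 2, giving x = w[0:1] = b, y = w[1:2] = a, z = w[2:8] = bbbbab.
Check: |xy| = 2 ≤ 7 and |y| = 1 ≥ 1. Reading y takes N from s1 back to s1, so every xyⁱz is accepted.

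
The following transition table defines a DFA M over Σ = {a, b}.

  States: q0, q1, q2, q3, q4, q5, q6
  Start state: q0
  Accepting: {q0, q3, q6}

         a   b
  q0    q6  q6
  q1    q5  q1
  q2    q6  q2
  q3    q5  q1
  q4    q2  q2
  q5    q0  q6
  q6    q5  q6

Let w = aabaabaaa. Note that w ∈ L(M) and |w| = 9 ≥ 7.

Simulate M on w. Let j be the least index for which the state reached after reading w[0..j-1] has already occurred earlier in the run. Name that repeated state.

State sequence: q0 -a-> q6 -a-> q5 -b-> q6 -a-> q5 -a-> q0 -b-> q6 -a-> q5 -a-> q0 -a-> q6
First repeat at step 3: q6 was already visited.

The earliest repeat is at step j = 3: M is in q6, which it already visited at step i = 1.
With |Q| = 7, pigeonhole forces a state repeat no later than step 7; the substring read between the first and second visits to that state can be pumped.

q6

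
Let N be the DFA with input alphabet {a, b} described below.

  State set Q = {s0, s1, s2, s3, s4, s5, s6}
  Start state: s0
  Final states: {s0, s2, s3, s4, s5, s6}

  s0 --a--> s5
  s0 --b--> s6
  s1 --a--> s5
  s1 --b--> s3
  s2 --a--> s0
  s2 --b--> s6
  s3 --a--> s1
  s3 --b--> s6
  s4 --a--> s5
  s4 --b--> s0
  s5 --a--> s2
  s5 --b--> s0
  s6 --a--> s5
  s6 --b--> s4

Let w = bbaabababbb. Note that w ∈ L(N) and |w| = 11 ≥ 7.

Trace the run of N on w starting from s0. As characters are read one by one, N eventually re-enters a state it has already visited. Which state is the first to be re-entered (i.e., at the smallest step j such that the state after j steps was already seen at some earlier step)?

s6

Run of N on w = b b a a b a b a b b b:
  step 0: s0  (start)
  step 1: s6  (read b: s0→s6)
  step 2: s4  (read b: s6→s4)
  step 3: s5  (read a: s4→s5)
  step 4: s2  (read a: s5→s2)
  step 5: s6  (read b: s2→s6)   ← first repeat (s6 seen earlier)
  step 6: s5  (read a: s6→s5)
  step 7: s0  (read b: s5→s0)
  step 8: s5  (read a: s0→s5)
  step 9: s0  (read b: s5→s0)
  step 10: s6  (read b: s0→s6)
  step 11: s4  (read b: s6→s4)

The earliest repeat is at step j = 5: N is in s6, which it already visited at step i = 1.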